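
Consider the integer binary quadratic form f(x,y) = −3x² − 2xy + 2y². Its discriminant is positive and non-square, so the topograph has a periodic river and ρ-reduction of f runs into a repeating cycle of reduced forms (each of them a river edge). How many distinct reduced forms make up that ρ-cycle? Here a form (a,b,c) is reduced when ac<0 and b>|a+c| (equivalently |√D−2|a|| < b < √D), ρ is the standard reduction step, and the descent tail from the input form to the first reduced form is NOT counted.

D = 28, ⌊√D⌋ = 5
descent: ρ → (2,2,-3)  [lands on river]
river: ρ → (-3,4,1)
river: ρ → (1,4,-3)
river: ρ → (-3,2,2)
ρ-cycle length = 4 (tail of 1 descent step not counted)

4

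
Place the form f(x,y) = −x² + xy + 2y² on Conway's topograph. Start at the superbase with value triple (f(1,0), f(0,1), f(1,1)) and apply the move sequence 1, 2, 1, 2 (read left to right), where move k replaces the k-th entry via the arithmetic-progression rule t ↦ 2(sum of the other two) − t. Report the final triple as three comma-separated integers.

start (-1,2,2) = (f(1,0),f(0,1),f(1,1))
replace slot 1: 2·(2+2) − (-1) = 9 → (9,2,2)
replace slot 2: 2·(9+2) − 2 = 20 → (9,20,2)
replace slot 1: 2·(20+2) − 9 = 35 → (35,20,2)
replace slot 2: 2·(35+2) − 20 = 54 → (35,54,2)

35,54,2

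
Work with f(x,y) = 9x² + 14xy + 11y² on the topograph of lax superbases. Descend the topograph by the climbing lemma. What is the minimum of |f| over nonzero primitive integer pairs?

translate: b→-4 (≡14 mod 18), so (9,14,11)→(9,-4,6)
flip: (9,-4,6)→(6,4,9)
reduced (well bottom): (6,4,9) with a≤c, −a<b≤a
well minimum = a = 6

6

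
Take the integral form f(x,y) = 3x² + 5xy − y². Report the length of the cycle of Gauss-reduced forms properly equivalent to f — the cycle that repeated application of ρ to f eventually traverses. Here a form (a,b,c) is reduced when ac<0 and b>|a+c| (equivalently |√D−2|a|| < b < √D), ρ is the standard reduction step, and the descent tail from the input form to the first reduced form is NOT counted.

D = 37, ⌊√D⌋ = 6
river: ρ → (-1,5,3)
river: ρ → (3,1,-3)
river: ρ → (-3,5,1)
river: ρ → (1,5,-3)
river: ρ → (-3,1,3)
river: ρ → (3,5,-1)
ρ-cycle length = 6 (tail of 0 descent steps not counted)

6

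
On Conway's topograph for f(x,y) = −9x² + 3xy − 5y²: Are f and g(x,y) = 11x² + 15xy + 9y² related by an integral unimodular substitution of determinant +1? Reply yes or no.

D₁ = -171, D₂ = -171
f is negative-definite; reduce −f:
−f: flip: (9,-3,5)→(5,3,9)
−f: reduced (well bottom): (5,3,9) with a≤c, −a<b≤a
flip sign back: reduced form of f is (-5,-3,-9)
g: translate: b→-7 (≡15 mod 22), so (11,15,9)→(11,-7,5)
g: flip: (11,-7,5)→(5,7,11)
g: translate: b→-3 (≡7 mod 10), so (5,7,11)→(5,-3,9)
g: reduced (well bottom): (5,-3,9) with a≤c, −a<b≤a
reduced forms (-5, -3, -9) vs (5, -3, 9) ⇒ inequivalent

no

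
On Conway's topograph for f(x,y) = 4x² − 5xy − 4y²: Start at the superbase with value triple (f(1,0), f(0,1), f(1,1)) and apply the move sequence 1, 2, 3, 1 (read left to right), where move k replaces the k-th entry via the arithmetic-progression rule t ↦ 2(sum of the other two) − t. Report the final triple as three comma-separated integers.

start (4,-4,-5) = (f(1,0),f(0,1),f(1,1))
replace slot 1: 2·((-4)+(-5)) − 4 = -22 → (-22,-4,-5)
replace slot 2: 2·((-22)+(-5)) − (-4) = -50 → (-22,-50,-5)
replace slot 3: 2·((-22)+(-50)) − (-5) = -139 → (-22,-50,-139)
replace slot 1: 2·((-50)+(-139)) − (-22) = -356 → (-356,-50,-139)

-356,-50,-139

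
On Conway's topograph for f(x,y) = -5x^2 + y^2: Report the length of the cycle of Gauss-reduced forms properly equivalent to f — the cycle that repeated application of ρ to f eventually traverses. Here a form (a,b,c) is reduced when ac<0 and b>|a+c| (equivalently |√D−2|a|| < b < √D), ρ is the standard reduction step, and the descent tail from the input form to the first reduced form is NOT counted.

D = 20, ⌊√D⌋ = 4
descent: ρ → (1,4,-1)  [lands on river]
river: ρ → (-1,4,1)
ρ-cycle length = 2 (tail of 1 descent step not counted)

2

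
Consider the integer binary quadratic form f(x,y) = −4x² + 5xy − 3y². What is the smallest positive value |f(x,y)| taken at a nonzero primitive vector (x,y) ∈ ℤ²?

translate: b→3 (≡-5 mod 8), so (4,-5,3)→(4,3,2)
flip: (4,3,2)→(2,-3,4)
translate: b→1 (≡-3 mod 4), so (2,-3,4)→(2,1,3)
reduced (well bottom): (2,1,3) with a≤c, −a<b≤a
well minimum |f| = |-2| = 2 (negative-definite)

2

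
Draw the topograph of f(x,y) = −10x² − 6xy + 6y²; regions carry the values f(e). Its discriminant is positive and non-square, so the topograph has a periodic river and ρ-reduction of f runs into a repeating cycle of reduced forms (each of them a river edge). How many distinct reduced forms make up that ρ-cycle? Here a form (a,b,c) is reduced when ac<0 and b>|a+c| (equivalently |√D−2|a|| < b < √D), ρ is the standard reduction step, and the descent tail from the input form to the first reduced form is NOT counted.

D = 276, ⌊√D⌋ = 16
descent: ρ → (6,6,-10)  [lands on river]
river: ρ → (-10,14,2)
river: ρ → (2,14,-10)
river: ρ → (-10,6,6)
ρ-cycle length = 4 (tail of 1 descent step not counted)

4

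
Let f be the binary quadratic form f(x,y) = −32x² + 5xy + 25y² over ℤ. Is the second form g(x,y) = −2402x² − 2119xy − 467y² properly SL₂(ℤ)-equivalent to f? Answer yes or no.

D₁ = 3225, D₂ = 3225
river cycle of f (length 14): (25, 45, -12), (-12, 51, 13), (13, 53, -8), (-8, 43, 43), (43, 43, -8), (-8, 53, 13), (13, 51, -12), (-12, 45, 25), (25, 55, -2), (-2, 53, 52), … (4 more)
river cycle of g (length 14): (25, 45, -12), (-12, 51, 13), (13, 53, -8), (-8, 43, 43), (43, 43, -8), (-8, 53, 13), (13, 51, -12), (-12, 45, 25), (25, 55, -2), (-2, 53, 52), … (4 more)
cycles coincide ⇒ equivalent

yes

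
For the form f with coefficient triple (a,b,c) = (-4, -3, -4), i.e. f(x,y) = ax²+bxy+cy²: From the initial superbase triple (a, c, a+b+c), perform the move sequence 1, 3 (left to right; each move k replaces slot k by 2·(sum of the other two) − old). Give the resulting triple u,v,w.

start (-4,-4,-11) = (f(1,0),f(0,1),f(1,1))
replace slot 1: 2·((-4)+(-11)) − (-4) = -26 → (-26,-4,-11)
replace slot 3: 2·((-26)+(-4)) − (-11) = -49 → (-26,-4,-49)

-26,-4,-49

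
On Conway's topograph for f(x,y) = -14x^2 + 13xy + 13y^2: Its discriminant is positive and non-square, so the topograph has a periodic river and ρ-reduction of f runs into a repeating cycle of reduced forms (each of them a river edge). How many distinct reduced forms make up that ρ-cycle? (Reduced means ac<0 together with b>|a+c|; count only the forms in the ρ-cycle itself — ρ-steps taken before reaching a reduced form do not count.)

D = 897, ⌊√D⌋ = 29
river: ρ → (13,13,-14)
river: ρ → (-14,15,12)
river: ρ → (12,9,-17)
river: ρ → (-17,25,4)
river: ρ → (4,23,-23)
river: ρ → (-23,23,4)
river: ρ → (4,25,-17)
river: ρ → (-17,9,12)
river: ρ → (12,15,-14)
river: ρ → (-14,13,13)
ρ-cycle length = 10 (tail of 0 descent steps not counted)

10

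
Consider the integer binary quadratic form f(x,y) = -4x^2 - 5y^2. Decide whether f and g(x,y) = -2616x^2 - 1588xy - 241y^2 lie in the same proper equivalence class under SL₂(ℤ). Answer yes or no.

D₁ = -80, D₂ = -80
f is negative-definite; reduce −f:
−f: reduced (well bottom): (4,0,5) with a≤c, −a<b≤a
flip sign back: reduced form of f is (-4,0,-5)
g is negative-definite; reduce −g:
−g: flip: (2616,1588,241)→(241,-1588,2616)
−g: translate: b→-142 (≡-1588 mod 482), so (241,-1588,2616)→(241,-142,21)
−g: flip: (241,-142,21)→(21,142,241)
−g: translate: b→16 (≡142 mod 42), so (21,142,241)→(21,16,4)
−g: flip: (21,16,4)→(4,-16,21)
−g: translate: b→0 (≡-16 mod 8), so (4,-16,21)→(4,0,5)
−g: reduced (well bottom): (4,0,5) with a≤c, −a<b≤a
flip sign back: reduced form of g is (-4,0,-5)
reduced forms (-4, 0, -5) vs (-4, 0, -5) ⇒ equivalent

yes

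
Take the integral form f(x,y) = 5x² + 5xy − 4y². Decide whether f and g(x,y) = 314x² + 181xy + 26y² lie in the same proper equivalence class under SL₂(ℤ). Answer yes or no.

D₁ = 105, D₂ = 105
river cycle of f (length 6): (-4, 3, 6), (6, 9, -1), (-1, 9, 6), (6, 3, -4), (-4, 5, 5), (5, 5, -4)
river cycle of g (length 6): (5, 5, -4), (-4, 3, 6), (6, 9, -1), (-1, 9, 6), (6, 3, -4), (-4, 5, 5)
cycles coincide ⇒ equivalent

yes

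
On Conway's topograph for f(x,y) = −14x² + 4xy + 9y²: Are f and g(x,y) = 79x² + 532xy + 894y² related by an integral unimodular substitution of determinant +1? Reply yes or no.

D₁ = 520, D₂ = 520
river cycle of f (length 6): (9, 14, -9), (-9, 22, 1), (1, 22, -9), (-9, 14, 9), (9, 22, -1), (-1, 22, 9)
river cycle of g (length 6): (9, 14, -9), (-9, 22, 1), (1, 22, -9), (-9, 14, 9), (9, 22, -1), (-1, 22, 9)
cycles coincide ⇒ equivalent

yes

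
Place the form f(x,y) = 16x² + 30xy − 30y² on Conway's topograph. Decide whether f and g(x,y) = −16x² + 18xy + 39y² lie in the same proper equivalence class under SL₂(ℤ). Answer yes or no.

D₁ = 2820, D₂ = 2820
river cycle of f (length 14): (-30, 30, 16), (16, 34, -26), (-26, 18, 24), (24, 30, -20), (-20, 50, 4), (4, 46, -44), (-44, 42, 6), (6, 42, -44), (-44, 46, 4), (4, 50, -20), … (4 more)
river cycle of g (length 10): (-16, 50, 5), (5, 50, -16), (-16, 46, 11), (11, 42, -24), (-24, 6, 29), (29, 52, -1), (-1, 52, 29), (29, 6, -24), (-24, 42, 11), (11, 46, -16)
cycles differ ⇒ inequivalent

no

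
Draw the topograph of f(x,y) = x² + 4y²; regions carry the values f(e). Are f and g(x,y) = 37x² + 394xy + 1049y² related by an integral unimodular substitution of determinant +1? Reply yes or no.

D₁ = -16, D₂ = -16
f: reduced (well bottom): (1,0,4) with a≤c, −a<b≤a
g: translate: b→24 (≡394 mod 74), so (37,394,1049)→(37,24,4)
g: flip: (37,24,4)→(4,-24,37)
g: translate: b→0 (≡-24 mod 8), so (4,-24,37)→(4,0,1)
g: flip: (4,0,1)→(1,0,4)
g: reduced (well bottom): (1,0,4) with a≤c, −a<b≤a
reduced forms (1, 0, 4) vs (1, 0, 4) ⇒ equivalent

yes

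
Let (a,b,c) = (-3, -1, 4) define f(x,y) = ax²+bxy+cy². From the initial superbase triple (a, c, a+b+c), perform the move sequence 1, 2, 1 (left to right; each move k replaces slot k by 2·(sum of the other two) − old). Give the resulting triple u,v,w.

start (-3,4,0) = (f(1,0),f(0,1),f(1,1))
replace slot 1: 2·(4+0) − (-3) = 11 → (11,4,0)
replace slot 2: 2·(11+0) − 4 = 18 → (11,18,0)
replace slot 1: 2·(18+0) − 11 = 25 → (25,18,0)

25,18,0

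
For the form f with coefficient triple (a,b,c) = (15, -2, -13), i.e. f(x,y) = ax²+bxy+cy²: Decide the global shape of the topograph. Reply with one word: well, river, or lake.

D = b²−4ac = (-2)² − 4·15·(-13) = 784
D = 28² is a perfect square ⇒ form factors over ℤ ⇒ lakes

lake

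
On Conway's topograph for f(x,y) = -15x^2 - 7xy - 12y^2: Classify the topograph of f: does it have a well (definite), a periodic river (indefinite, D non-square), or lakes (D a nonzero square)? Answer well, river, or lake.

D = b²−4ac = (-7)² − 4·(-15)·(-12) = -671
D < 0 ⇒ definite ⇒ every region one sign ⇒ single well

well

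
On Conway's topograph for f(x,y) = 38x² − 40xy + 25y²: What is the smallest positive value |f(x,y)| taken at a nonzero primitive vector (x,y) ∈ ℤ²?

translate: b→36 (≡-40 mod 76), so (38,-40,25)→(38,36,23)
flip: (38,36,23)→(23,-36,38)
translate: b→10 (≡-36 mod 46), so (23,-36,38)→(23,10,25)
reduced (well bottom): (23,10,25) with a≤c, −a<b≤a
well minimum = a = 23

23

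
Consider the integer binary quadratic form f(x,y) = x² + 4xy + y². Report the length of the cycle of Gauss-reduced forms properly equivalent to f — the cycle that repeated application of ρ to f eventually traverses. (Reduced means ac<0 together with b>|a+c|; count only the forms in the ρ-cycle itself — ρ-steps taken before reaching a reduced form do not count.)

D = 12, ⌊√D⌋ = 3
descent: ρ → (1,2,-2)  [lands on river]
river: ρ → (-2,2,1)
ρ-cycle length = 2 (tail of 1 descent step not counted)

2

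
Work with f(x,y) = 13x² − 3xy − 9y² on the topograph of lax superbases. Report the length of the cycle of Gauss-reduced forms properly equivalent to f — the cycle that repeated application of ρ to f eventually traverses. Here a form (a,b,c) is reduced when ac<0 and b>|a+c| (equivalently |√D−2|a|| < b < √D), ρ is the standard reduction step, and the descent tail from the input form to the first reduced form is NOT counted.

D = 477, ⌊√D⌋ = 21
descent: ρ → (-9,21,1)  [lands on river]
river: ρ → (1,21,-9)
river: ρ → (-9,15,7)
river: ρ → (7,13,-11)
river: ρ → (-11,9,9)
river: ρ → (9,9,-11)
river: ρ → (-11,13,7)
river: ρ → (7,15,-9)
ρ-cycle length = 8 (tail of 1 descent step not counted)

8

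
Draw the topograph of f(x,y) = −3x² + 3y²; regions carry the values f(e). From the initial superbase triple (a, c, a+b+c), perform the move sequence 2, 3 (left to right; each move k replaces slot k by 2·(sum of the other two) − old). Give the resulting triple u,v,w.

start (-3,3,0) = (f(1,0),f(0,1),f(1,1))
replace slot 2: 2·((-3)+0) − 3 = -9 → (-3,-9,0)
replace slot 3: 2·((-3)+(-9)) − 0 = -24 → (-3,-9,-24)

-3,-9,-24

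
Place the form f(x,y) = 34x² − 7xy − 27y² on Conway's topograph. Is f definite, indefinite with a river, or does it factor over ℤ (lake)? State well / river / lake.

D = b²−4ac = (-7)² − 4·34·(-27) = 3721
D = 61² is a perfect square ⇒ form factors over ℤ ⇒ lakes

lake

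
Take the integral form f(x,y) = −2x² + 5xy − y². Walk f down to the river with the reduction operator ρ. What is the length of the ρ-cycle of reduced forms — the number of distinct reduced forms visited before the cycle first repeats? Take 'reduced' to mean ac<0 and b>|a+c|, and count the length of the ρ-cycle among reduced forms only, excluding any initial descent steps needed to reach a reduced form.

D = 17, ⌊√D⌋ = 4
descent: ρ → (-1,3,2)  [lands on river]
river: ρ → (2,1,-2)
river: ρ → (-2,3,1)
river: ρ → (1,3,-2)
river: ρ → (-2,1,2)
river: ρ → (2,3,-1)
ρ-cycle length = 6 (tail of 1 descent step not counted)

6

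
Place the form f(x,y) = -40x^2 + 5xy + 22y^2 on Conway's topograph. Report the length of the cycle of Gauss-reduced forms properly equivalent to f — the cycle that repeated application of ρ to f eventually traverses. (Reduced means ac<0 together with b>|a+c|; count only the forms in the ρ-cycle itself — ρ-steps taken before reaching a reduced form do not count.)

D = 3545, ⌊√D⌋ = 59
descent: ρ → (22,39,-23)  [lands on river]
river: ρ → (-23,53,8)
river: ρ → (8,59,-2)
river: ρ → (-2,57,37)
river: ρ → (37,17,-22)
river: ρ → (-22,27,32)
river: ρ → (32,37,-17)
river: ρ → (-17,31,38)
river: ρ → (38,45,-10)
river: ρ → (-10,55,13)
river: ρ → (13,49,-22)
river: ρ → (-22,39,23)
river: ρ → (23,53,-8)
river: ρ → (-8,59,2)
river: ρ → (2,57,-37)
river: ρ → (-37,17,22)
river: ρ → (22,27,-32)
river: ρ → (-32,37,17)
river: ρ → (17,31,-38)
river: ρ → (-38,45,10)
river: ρ → (10,55,-13)
river: ρ → (-13,49,22)
ρ-cycle length = 22 (tail of 1 descent step not counted)

22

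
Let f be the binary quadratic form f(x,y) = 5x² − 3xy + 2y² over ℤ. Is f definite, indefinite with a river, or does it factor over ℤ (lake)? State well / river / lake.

D = b²−4ac = (-3)² − 4·5·2 = -31
D < 0 ⇒ definite ⇒ every region one sign ⇒ single well

well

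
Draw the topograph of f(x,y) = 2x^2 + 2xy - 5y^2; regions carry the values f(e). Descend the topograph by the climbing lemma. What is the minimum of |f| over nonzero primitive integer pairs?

descent: ρ → (-5,-2,2)
descent: ρ → (2,6,-1)  [lands on river]
river: ρ → (-1,6,2)
closes: descent 2, river 2
min |a| on river = 1

1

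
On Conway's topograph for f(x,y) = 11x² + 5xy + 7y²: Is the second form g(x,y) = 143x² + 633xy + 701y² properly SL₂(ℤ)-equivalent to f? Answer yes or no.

D₁ = -283, D₂ = -283
f: flip: (11,5,7)→(7,-5,11)
f: reduced (well bottom): (7,-5,11) with a≤c, −a<b≤a
g: translate: b→61 (≡633 mod 286), so (143,633,701)→(143,61,7)
g: flip: (143,61,7)→(7,-61,143)
g: translate: b→-5 (≡-61 mod 14), so (7,-61,143)→(7,-5,11)
g: reduced (well bottom): (7,-5,11) with a≤c, −a<b≤a
reduced forms (7, -5, 11) vs (7, -5, 11) ⇒ equivalent

yes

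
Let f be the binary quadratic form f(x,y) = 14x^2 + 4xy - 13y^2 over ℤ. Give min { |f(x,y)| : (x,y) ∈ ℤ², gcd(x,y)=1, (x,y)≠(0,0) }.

river: ρ → (-13,22,5)
river: ρ → (5,18,-21)
river: ρ → (-21,24,2)
river: ρ → (2,24,-21)
river: ρ → (-21,18,5)
river: ρ → (5,22,-13)
river: ρ → (-13,4,14)
river: ρ → (14,24,-3)
river: ρ → (-3,24,14)
river: ρ → (14,4,-13)
closes: descent 0, river 10
min |a| on river = 2

2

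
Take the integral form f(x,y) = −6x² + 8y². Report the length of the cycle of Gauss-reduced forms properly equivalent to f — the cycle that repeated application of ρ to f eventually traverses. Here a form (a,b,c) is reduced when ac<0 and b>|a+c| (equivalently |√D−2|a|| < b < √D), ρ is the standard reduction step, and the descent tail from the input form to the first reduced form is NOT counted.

D = 192, ⌊√D⌋ = 13
descent: ρ → (8,0,-6)
descent: ρ → (-6,12,2)  [lands on river]
river: ρ → (2,12,-6)
ρ-cycle length = 2 (tail of 2 descent steps not counted)

2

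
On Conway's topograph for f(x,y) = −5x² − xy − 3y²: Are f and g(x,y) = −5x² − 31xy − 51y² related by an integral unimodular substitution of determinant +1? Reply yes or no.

D₁ = -59, D₂ = -59
f is negative-definite; reduce −f:
−f: flip: (5,1,3)→(3,-1,5)
−f: reduced (well bottom): (3,-1,5) with a≤c, −a<b≤a
flip sign back: reduced form of f is (-3,1,-5)
g is negative-definite; reduce −g:
−g: translate: b→1 (≡31 mod 10), so (5,31,51)→(5,1,3)
−g: flip: (5,1,3)→(3,-1,5)
−g: reduced (well bottom): (3,-1,5) with a≤c, −a<b≤a
flip sign back: reduced form of g is (-3,1,-5)
reduced forms (-3, 1, -5) vs (-3, 1, -5) ⇒ equivalent

yes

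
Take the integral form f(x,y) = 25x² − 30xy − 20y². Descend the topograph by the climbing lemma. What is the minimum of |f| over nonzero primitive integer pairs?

descent: ρ → (-20,30,25)  [lands on river]
river: ρ → (25,20,-25)
river: ρ → (-25,30,20)
river: ρ → (20,50,-5)
river: ρ → (-5,50,20)
river: ρ → (20,30,-25)
river: ρ → (-25,20,25)
river: ρ → (25,30,-20)
river: ρ → (-20,50,5)
river: ρ → (5,50,-20)
closes: descent 1, river 10
min |a| on river = 5

5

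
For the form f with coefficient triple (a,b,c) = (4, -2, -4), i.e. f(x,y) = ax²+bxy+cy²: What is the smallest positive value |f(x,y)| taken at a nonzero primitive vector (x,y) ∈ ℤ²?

descent: ρ → (-4,2,4)  [lands on river]
river: ρ → (4,6,-2)
river: ρ → (-2,6,4)
river: ρ → (4,2,-4)
river: ρ → (-4,6,2)
river: ρ → (2,6,-4)
closes: descent 1, river 6
min |a| on river = 2

2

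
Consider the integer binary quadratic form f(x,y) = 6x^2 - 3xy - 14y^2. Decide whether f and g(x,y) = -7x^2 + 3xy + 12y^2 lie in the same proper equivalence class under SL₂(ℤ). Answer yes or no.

D₁ = 345, D₂ = 345
river cycle of f (length 10): (6, 9, -11), (-11, 13, 4), (4, 11, -14), (-14, 17, 1), (1, 17, -14), (-14, 11, 4), (4, 13, -11), (-11, 9, 6), (6, 15, -5), (-5, 15, 6)
river cycle of g (length 10): (-7, 17, 2), (2, 15, -15), (-15, 15, 2), (2, 17, -7), (-7, 11, 8), (8, 5, -10), (-10, 15, 3), (3, 15, -10), (-10, 5, 8), (8, 11, -7)
cycles differ ⇒ inequivalent

no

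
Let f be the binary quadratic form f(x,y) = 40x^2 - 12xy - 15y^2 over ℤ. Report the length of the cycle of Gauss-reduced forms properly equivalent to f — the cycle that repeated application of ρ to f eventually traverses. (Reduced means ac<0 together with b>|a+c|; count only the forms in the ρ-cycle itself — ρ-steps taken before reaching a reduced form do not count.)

D = 2544, ⌊√D⌋ = 50
descent: ρ → (-15,42,13)  [lands on river]
river: ρ → (13,36,-24)
river: ρ → (-24,12,25)
river: ρ → (25,38,-11)
river: ρ → (-11,50,1)
river: ρ → (1,50,-11)
river: ρ → (-11,38,25)
river: ρ → (25,12,-24)
river: ρ → (-24,36,13)
river: ρ → (13,42,-15)
river: ρ → (-15,48,4)
river: ρ → (4,48,-15)
ρ-cycle length = 12 (tail of 1 descent step not counted)

12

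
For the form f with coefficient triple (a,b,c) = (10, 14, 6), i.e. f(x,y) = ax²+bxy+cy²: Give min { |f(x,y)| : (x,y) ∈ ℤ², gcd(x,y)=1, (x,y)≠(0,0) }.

translate: b→-6 (≡14 mod 20), so (10,14,6)→(10,-6,2)
flip: (10,-6,2)→(2,6,10)
translate: b→2 (≡6 mod 4), so (2,6,10)→(2,2,6)
reduced (well bottom): (2,2,6) with a≤c, −a<b≤a
well minimum = a = 2

2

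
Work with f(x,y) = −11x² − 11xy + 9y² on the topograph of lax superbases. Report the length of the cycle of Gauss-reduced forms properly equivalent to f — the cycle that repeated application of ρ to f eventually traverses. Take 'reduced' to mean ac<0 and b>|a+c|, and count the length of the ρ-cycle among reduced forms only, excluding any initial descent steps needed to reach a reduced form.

D = 517, ⌊√D⌋ = 22
descent: ρ → (9,11,-11)  [lands on river]
river: ρ → (-11,11,9)
river: ρ → (9,7,-13)
river: ρ → (-13,19,3)
river: ρ → (3,17,-19)
river: ρ → (-19,21,1)
river: ρ → (1,21,-19)
river: ρ → (-19,17,3)
river: ρ → (3,19,-13)
river: ρ → (-13,7,9)
ρ-cycle length = 10 (tail of 1 descent step not counted)

10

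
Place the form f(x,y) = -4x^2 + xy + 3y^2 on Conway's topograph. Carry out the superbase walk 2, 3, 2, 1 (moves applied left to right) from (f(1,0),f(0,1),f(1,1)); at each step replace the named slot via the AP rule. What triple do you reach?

start (-4,3,0) = (f(1,0),f(0,1),f(1,1))
replace slot 2: 2·((-4)+0) − 3 = -11 → (-4,-11,0)
replace slot 3: 2·((-4)+(-11)) − 0 = -30 → (-4,-11,-30)
replace slot 2: 2·((-4)+(-30)) − (-11) = -57 → (-4,-57,-30)
replace slot 1: 2·((-57)+(-30)) − (-4) = -170 → (-170,-57,-30)

-170,-57,-30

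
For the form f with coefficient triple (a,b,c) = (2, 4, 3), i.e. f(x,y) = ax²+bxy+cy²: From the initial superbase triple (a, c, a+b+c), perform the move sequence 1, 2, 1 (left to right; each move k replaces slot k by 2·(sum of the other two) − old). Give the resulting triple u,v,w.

start (2,3,9) = (f(1,0),f(0,1),f(1,1))
replace slot 1: 2·(3+9) − 2 = 22 → (22,3,9)
replace slot 2: 2·(22+9) − 3 = 59 → (22,59,9)
replace slot 1: 2·(59+9) − 22 = 114 → (114,59,9)

114,59,9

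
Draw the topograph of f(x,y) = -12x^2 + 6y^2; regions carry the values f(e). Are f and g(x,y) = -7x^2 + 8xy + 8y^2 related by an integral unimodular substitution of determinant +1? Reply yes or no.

D₁ = 288, D₂ = 288
river cycle of f (length 2): (6, 12, -6), (-6, 12, 6)
river cycle of g (length 6): (8, 8, -7), (-7, 6, 9), (9, 12, -4), (-4, 12, 9), (9, 6, -7), (-7, 8, 8)
cycles differ ⇒ inequivalent

no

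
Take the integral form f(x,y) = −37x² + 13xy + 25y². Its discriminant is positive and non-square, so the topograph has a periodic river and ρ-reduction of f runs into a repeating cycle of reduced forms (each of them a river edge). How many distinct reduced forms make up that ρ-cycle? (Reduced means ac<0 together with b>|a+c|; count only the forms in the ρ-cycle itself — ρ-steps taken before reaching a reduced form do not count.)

D = 3869, ⌊√D⌋ = 62
river: ρ → (25,37,-25)
river: ρ → (-25,13,37)
river: ρ → (37,61,-1)
river: ρ → (-1,61,37)
river: ρ → (37,13,-25)
river: ρ → (-25,37,25)
river: ρ → (25,13,-37)
river: ρ → (-37,61,1)
river: ρ → (1,61,-37)
river: ρ → (-37,13,25)
ρ-cycle length = 10 (tail of 0 descent steps not counted)

10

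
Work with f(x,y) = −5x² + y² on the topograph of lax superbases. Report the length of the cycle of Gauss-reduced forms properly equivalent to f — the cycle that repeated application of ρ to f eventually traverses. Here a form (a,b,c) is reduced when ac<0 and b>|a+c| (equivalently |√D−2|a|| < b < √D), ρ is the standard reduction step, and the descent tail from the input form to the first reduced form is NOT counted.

D = 20, ⌊√D⌋ = 4
descent: ρ → (1,4,-1)  [lands on river]
river: ρ → (-1,4,1)
ρ-cycle length = 2 (tail of 1 descent step not counted)

2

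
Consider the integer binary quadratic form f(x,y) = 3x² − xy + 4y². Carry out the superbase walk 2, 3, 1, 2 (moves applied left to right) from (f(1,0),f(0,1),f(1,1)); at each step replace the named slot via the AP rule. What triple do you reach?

start (3,4,6) = (f(1,0),f(0,1),f(1,1))
replace slot 2: 2·(3+6) − 4 = 14 → (3,14,6)
replace slot 3: 2·(3+14) − 6 = 28 → (3,14,28)
replace slot 1: 2·(14+28) − 3 = 81 → (81,14,28)
replace slot 2: 2·(81+28) − 14 = 204 → (81,204,28)

81,204,28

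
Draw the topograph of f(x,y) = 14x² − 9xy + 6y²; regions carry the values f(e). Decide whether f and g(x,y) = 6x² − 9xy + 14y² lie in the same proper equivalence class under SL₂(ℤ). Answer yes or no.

D₁ = -255, D₂ = -255
f: flip: (14,-9,6)→(6,9,14)
f: translate: b→-3 (≡9 mod 12), so (6,9,14)→(6,-3,11)
f: reduced (well bottom): (6,-3,11) with a≤c, −a<b≤a
g: translate: b→3 (≡-9 mod 12), so (6,-9,14)→(6,3,11)
g: reduced (well bottom): (6,3,11) with a≤c, −a<b≤a
reduced forms (6, -3, 11) vs (6, 3, 11) ⇒ inequivalent

no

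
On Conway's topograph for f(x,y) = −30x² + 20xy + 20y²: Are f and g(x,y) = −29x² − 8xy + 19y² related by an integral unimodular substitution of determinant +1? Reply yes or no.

D₁ = 2800, D₂ = 2268
discriminants differ ⇒ not SL₂(ℤ)-equivalent

no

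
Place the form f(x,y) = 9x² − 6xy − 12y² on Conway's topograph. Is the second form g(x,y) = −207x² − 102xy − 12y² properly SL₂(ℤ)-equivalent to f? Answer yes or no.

D₁ = 468, D₂ = 468
river cycle of f (length 10): (-12, 6, 9), (9, 12, -9), (-9, 6, 12), (12, 18, -3), (-3, 18, 12), (12, 6, -9), (-9, 12, 9), (9, 6, -12), (-12, 18, 3), (3, 18, -12)
river cycle of g (length 10): (-12, 6, 9), (9, 12, -9), (-9, 6, 12), (12, 18, -3), (-3, 18, 12), (12, 6, -9), (-9, 12, 9), (9, 6, -12), (-12, 18, 3), (3, 18, -12)
cycles coincide ⇒ equivalent

yes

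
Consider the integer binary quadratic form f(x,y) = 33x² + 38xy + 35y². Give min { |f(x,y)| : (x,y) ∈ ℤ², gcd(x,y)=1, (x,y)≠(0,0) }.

translate: b→-28 (≡38 mod 66), so (33,38,35)→(33,-28,30)
flip: (33,-28,30)→(30,28,33)
reduced (well bottom): (30,28,33) with a≤c, −a<b≤a
well minimum = a = 30

30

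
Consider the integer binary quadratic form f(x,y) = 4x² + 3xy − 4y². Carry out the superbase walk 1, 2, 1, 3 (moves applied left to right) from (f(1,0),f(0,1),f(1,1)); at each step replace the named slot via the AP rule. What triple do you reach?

start (4,-4,3) = (f(1,0),f(0,1),f(1,1))
replace slot 1: 2·((-4)+3) − 4 = -6 → (-6,-4,3)
replace slot 2: 2·((-6)+3) − (-4) = -2 → (-6,-2,3)
replace slot 1: 2·((-2)+3) − (-6) = 8 → (8,-2,3)
replace slot 3: 2·(8+(-2)) − 3 = 9 → (8,-2,9)

8,-2,9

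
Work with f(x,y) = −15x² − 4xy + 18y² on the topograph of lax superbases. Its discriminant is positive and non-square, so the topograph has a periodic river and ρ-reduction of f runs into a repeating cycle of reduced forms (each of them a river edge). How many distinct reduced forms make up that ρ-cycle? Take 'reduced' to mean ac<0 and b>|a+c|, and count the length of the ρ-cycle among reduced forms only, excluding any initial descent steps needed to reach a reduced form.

D = 1096, ⌊√D⌋ = 33
descent: ρ → (18,4,-15)  [lands on river]
river: ρ → (-15,26,7)
river: ρ → (7,30,-7)
river: ρ → (-7,26,15)
river: ρ → (15,4,-18)
river: ρ → (-18,32,1)
river: ρ → (1,32,-18)
river: ρ → (-18,4,15)
river: ρ → (15,26,-7)
river: ρ → (-7,30,7)
river: ρ → (7,26,-15)
river: ρ → (-15,4,18)
river: ρ → (18,32,-1)
river: ρ → (-1,32,18)
ρ-cycle length = 14 (tail of 1 descent step not counted)

14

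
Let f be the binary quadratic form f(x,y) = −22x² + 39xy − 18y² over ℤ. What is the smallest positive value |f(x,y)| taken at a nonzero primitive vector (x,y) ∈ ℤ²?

translate: b→5 (≡-39 mod 44), so (22,-39,18)→(22,5,1)
flip: (22,5,1)→(1,-5,22)
translate: b→1 (≡-5 mod 2), so (1,-5,22)→(1,1,16)
reduced (well bottom): (1,1,16) with a≤c, −a<b≤a
well minimum |f| = |-1| = 1 (negative-definite)

1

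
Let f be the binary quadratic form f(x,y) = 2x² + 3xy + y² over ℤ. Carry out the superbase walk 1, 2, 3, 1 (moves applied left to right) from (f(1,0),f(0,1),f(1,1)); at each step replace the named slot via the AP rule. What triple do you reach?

start (2,1,6) = (f(1,0),f(0,1),f(1,1))
replace slot 1: 2·(1+6) − 2 = 12 → (12,1,6)
replace slot 2: 2·(12+6) − 1 = 35 → (12,35,6)
replace slot 3: 2·(12+35) − 6 = 88 → (12,35,88)
replace slot 1: 2·(35+88) − 12 = 234 → (234,35,88)

234,35,88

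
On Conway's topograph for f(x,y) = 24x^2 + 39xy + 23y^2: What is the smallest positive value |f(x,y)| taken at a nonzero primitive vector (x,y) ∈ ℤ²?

translate: b→-9 (≡39 mod 48), so (24,39,23)→(24,-9,8)
flip: (24,-9,8)→(8,9,24)
translate: b→-7 (≡9 mod 16), so (8,9,24)→(8,-7,23)
reduced (well bottom): (8,-7,23) with a≤c, −a<b≤a
well minimum = a = 8

8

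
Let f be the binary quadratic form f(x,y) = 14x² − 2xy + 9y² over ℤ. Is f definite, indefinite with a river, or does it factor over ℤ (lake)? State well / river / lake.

D = b²−4ac = (-2)² − 4·14·9 = -500
D < 0 ⇒ definite ⇒ every region one sign ⇒ single well

well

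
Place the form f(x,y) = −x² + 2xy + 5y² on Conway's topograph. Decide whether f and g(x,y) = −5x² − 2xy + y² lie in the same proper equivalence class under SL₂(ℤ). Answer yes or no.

D₁ = 24, D₂ = 24
river cycle of f (length 2): (-1, 4, 2), (2, 4, -1)
river cycle of g (length 2): (1, 4, -2), (-2, 4, 1)
cycles differ ⇒ inequivalent

no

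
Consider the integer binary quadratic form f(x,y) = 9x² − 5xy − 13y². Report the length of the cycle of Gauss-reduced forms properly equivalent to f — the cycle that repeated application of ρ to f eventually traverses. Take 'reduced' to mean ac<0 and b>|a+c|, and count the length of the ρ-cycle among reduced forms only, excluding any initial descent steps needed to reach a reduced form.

D = 493, ⌊√D⌋ = 22
descent: ρ → (-13,5,9)  [lands on river]
river: ρ → (9,13,-9)
river: ρ → (-9,5,13)
river: ρ → (13,21,-1)
river: ρ → (-1,21,13)
river: ρ → (13,5,-9)
river: ρ → (-9,13,9)
river: ρ → (9,5,-13)
river: ρ → (-13,21,1)
river: ρ → (1,21,-13)
ρ-cycle length = 10 (tail of 1 descent step not counted)

10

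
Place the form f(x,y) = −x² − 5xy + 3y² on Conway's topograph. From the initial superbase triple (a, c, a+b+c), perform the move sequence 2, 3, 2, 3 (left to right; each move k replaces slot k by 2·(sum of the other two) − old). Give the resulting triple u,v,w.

start (-1,3,-3) = (f(1,0),f(0,1),f(1,1))
replace slot 2: 2·((-1)+(-3)) − 3 = -11 → (-1,-11,-3)
replace slot 3: 2·((-1)+(-11)) − (-3) = -21 → (-1,-11,-21)
replace slot 2: 2·((-1)+(-21)) − (-11) = -33 → (-1,-33,-21)
replace slot 3: 2·((-1)+(-33)) − (-21) = -47 → (-1,-33,-47)

-1,-33,-47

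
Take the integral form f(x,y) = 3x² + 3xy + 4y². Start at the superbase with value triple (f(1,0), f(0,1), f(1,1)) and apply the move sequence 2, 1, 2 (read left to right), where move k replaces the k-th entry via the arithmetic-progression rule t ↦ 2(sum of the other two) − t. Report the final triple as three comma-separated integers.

start (3,4,10) = (f(1,0),f(0,1),f(1,1))
replace slot 2: 2·(3+10) − 4 = 22 → (3,22,10)
replace slot 1: 2·(22+10) − 3 = 61 → (61,22,10)
replace slot 2: 2·(61+10) − 22 = 120 → (61,120,10)

61,120,10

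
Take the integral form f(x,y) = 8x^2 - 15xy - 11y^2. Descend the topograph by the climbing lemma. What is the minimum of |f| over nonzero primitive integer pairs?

descent: ρ → (-11,15,8)  [lands on river]
river: ρ → (8,17,-9)
river: ρ → (-9,19,6)
river: ρ → (6,17,-12)
river: ρ → (-12,7,11)
river: ρ → (11,15,-8)
river: ρ → (-8,17,9)
river: ρ → (9,19,-6)
river: ρ → (-6,17,12)
river: ρ → (12,7,-11)
closes: descent 1, river 10
min |a| on river = 6

6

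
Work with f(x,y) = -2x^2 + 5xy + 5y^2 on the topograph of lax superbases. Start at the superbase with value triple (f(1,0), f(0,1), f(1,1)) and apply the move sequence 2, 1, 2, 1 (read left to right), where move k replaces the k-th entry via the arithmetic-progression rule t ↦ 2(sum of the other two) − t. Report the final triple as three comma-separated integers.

start (-2,5,8) = (f(1,0),f(0,1),f(1,1))
replace slot 2: 2·((-2)+8) − 5 = 7 → (-2,7,8)
replace slot 1: 2·(7+8) − (-2) = 32 → (32,7,8)
replace slot 2: 2·(32+8) − 7 = 73 → (32,73,8)
replace slot 1: 2·(73+8) − 32 = 130 → (130,73,8)

130,73,8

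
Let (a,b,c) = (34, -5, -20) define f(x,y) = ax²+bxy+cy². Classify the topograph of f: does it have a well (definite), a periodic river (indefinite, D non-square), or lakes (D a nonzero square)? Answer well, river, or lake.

D = b²−4ac = (-5)² − 4·34·(-20) = 2745
D > 0 non-square ⇒ indefinite ⇒ periodic river

river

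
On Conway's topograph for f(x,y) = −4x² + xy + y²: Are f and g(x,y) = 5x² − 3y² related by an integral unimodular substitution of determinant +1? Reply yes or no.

D₁ = 17, D₂ = 60
discriminants differ ⇒ not SL₂(ℤ)-equivalent

no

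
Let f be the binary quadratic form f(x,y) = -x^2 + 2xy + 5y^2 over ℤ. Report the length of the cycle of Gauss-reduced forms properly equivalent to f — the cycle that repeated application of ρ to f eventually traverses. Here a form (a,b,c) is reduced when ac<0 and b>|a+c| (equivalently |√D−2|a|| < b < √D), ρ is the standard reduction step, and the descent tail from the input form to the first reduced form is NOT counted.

D = 24, ⌊√D⌋ = 4
descent: ρ → (5,-2,-1)
descent: ρ → (-1,4,2)  [lands on river]
river: ρ → (2,4,-1)
ρ-cycle length = 2 (tail of 2 descent steps not counted)

2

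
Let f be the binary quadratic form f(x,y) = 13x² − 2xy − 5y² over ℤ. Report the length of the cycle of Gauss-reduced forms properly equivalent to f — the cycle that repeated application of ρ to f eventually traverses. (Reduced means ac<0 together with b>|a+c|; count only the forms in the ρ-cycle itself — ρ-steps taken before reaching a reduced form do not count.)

D = 264, ⌊√D⌋ = 16
descent: ρ → (-5,12,6)  [lands on river]
river: ρ → (6,12,-5)
river: ρ → (-5,8,10)
river: ρ → (10,12,-3)
river: ρ → (-3,12,10)
river: ρ → (10,8,-5)
ρ-cycle length = 6 (tail of 1 descent step not counted)

6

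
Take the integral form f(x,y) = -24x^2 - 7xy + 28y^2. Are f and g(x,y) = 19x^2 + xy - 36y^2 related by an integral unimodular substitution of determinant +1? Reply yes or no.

D₁ = 2737, D₂ = 2737
river cycle of f (length 32): (28, 7, -24), (-24, 41, 11), (11, 47, -12), (-12, 49, 7), (7, 49, -12), (-12, 47, 11), (11, 41, -24), (-24, 7, 28), (28, 49, -3), (-3, 47, 44), … (22 more)
river cycle of g (length 30): (19, 39, -16), (-16, 25, 33), (33, 41, -8), (-8, 39, 38), (38, 37, -9), (-9, 35, 42), (42, 49, -2), (-2, 51, 17), (17, 51, -2), (-2, 49, 42), … (20 more)
cycles differ ⇒ inequivalent

no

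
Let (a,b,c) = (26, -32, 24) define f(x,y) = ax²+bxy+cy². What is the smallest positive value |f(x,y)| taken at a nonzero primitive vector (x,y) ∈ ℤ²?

translate: b→20 (≡-32 mod 52), so (26,-32,24)→(26,20,18)
flip: (26,20,18)→(18,-20,26)
translate: b→16 (≡-20 mod 36), so (18,-20,26)→(18,16,24)
reduced (well bottom): (18,16,24) with a≤c, −a<b≤a
well minimum = a = 18

18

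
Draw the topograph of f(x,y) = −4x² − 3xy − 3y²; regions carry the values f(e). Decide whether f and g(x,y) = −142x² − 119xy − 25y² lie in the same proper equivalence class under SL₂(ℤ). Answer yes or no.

D₁ = -39, D₂ = -39
f is negative-definite; reduce −f:
−f: flip: (4,3,3)→(3,-3,4)
−f: translate: b→3 (≡-3 mod 6), so (3,-3,4)→(3,3,4)
−f: reduced (well bottom): (3,3,4) with a≤c, −a<b≤a
flip sign back: reduced form of f is (-3,-3,-4)
g is negative-definite; reduce −g:
−g: flip: (142,119,25)→(25,-119,142)
−g: translate: b→-19 (≡-119 mod 50), so (25,-119,142)→(25,-19,4)
−g: flip: (25,-19,4)→(4,19,25)
−g: translate: b→3 (≡19 mod 8), so (4,19,25)→(4,3,3)
−g: flip: (4,3,3)→(3,-3,4)
−g: translate: b→3 (≡-3 mod 6), so (3,-3,4)→(3,3,4)
−g: reduced (well bottom): (3,3,4) with a≤c, −a<b≤a
flip sign back: reduced form of g is (-3,-3,-4)
reduced forms (-3, -3, -4) vs (-3, -3, -4) ⇒ equivalent

yes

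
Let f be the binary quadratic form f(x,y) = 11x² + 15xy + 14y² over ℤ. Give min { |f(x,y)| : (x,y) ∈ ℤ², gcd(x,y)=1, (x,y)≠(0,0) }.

translate: b→-7 (≡15 mod 22), so (11,15,14)→(11,-7,10)
flip: (11,-7,10)→(10,7,11)
reduced (well bottom): (10,7,11) with a≤c, −a<b≤a
well minimum = a = 10

10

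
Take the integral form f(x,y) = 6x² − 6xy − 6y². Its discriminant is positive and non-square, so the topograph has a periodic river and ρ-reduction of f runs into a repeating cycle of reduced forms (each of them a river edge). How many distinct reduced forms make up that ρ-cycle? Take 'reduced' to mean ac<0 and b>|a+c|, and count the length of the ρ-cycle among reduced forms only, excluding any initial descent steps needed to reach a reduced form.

D = 180, ⌊√D⌋ = 13
descent: ρ → (-6,6,6)  [lands on river]
river: ρ → (6,6,-6)
ρ-cycle length = 2 (tail of 1 descent step not counted)

2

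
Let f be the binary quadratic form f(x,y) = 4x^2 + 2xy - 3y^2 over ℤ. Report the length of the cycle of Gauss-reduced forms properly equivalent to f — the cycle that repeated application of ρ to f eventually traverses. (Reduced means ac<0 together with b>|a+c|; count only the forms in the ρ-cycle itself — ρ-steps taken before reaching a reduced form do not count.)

D = 52, ⌊√D⌋ = 7
river: ρ → (-3,4,3)
river: ρ → (3,2,-4)
river: ρ → (-4,6,1)
river: ρ → (1,6,-4)
river: ρ → (-4,2,3)
river: ρ → (3,4,-3)
river: ρ → (-3,2,4)
river: ρ → (4,6,-1)
river: ρ → (-1,6,4)
river: ρ → (4,2,-3)
ρ-cycle length = 10 (tail of 0 descent steps not counted)

10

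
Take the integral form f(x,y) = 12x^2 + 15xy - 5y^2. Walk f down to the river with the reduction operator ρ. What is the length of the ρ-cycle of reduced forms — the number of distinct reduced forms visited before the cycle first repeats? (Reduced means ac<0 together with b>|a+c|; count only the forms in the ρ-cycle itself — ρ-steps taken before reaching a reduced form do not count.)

D = 465, ⌊√D⌋ = 21
river: ρ → (-5,15,12)
river: ρ → (12,9,-8)
river: ρ → (-8,7,13)
river: ρ → (13,19,-2)
river: ρ → (-2,21,3)
river: ρ → (3,21,-2)
river: ρ → (-2,19,13)
river: ρ → (13,7,-8)
river: ρ → (-8,9,12)
river: ρ → (12,15,-5)
ρ-cycle length = 10 (tail of 0 descent steps not counted)

10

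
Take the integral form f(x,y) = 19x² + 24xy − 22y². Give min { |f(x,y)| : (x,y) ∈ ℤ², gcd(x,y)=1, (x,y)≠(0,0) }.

river: ρ → (-22,20,21)
river: ρ → (21,22,-21)
river: ρ → (-21,20,22)
river: ρ → (22,24,-19)
river: ρ → (-19,14,27)
river: ρ → (27,40,-6)
river: ρ → (-6,44,13)
river: ρ → (13,34,-21)
river: ρ → (-21,8,26)
river: ρ → (26,44,-3)
river: ρ → (-3,46,11)
river: ρ → (11,42,-11)
river: ρ → (-11,46,3)
river: ρ → (3,44,-26)
river: ρ → (-26,8,21)
river: ρ → (21,34,-13)
river: ρ → (-13,44,6)
river: ρ → (6,40,-27)
river: ρ → (-27,14,19)
river: ρ → (19,24,-22)
closes: descent 0, river 20
min |a| on river = 3

3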